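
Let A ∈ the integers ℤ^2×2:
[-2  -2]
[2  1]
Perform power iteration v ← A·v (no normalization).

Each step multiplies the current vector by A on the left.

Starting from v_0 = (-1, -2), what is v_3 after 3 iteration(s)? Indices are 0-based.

v_0 = (-1, -2).
v_1 = A·v_0 = (6, -4).
v_2 = A·v_1 = (-4, 8).
v_3 = A·v_2 = (-8, 0).

v_3 = (-8, 0)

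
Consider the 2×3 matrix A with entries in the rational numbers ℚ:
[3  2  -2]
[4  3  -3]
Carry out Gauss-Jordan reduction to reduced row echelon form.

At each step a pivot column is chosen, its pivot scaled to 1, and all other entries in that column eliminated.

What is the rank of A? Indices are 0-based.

rank = 2

step 1: normalize row 0 (÷3) = (1, 2/3, -2/3)
  row 1: subtract 4×row0 = (0, 1/3, -1/3)
step 2: normalize row 1 (÷1/3) = (0, 1, -1)
  row 0: subtract 2/3×row1 = (1, 0, 0)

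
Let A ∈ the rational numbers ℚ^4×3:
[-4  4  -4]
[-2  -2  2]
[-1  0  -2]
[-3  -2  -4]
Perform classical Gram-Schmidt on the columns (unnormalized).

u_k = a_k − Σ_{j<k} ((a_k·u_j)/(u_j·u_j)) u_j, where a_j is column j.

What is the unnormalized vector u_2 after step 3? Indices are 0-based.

Step 1: u_0 = a_0 = (-4, -2, -1, -3).
Step 2: u_1 = a_1 − (-1/5)·u_0 = (16/5, -12/5, -1/5, -13/5).
Step 3: u_2 = a_2 − (13/15)·u_0 − (-17/57)·u_1 = (8/19, 172/57, -68/57, -124/57).

u_2 = (8/19, 172/57, -68/57, -124/57)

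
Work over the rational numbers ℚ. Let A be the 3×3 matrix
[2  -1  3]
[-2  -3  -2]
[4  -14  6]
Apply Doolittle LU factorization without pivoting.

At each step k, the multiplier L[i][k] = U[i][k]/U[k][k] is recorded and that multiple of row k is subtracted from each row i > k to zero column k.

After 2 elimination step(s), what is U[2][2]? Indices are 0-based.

Step 1: pivot at (0,0) is 2.
  row1 ← row1 − (-1)·row0  ⇒  L[1][0]=-1, U row1=(0, -4, 1)
  row2 ← row2 − (2)·row0  ⇒  L[2][0]=2, U row2=(0, -12, 0)
Step 2: pivot at (1,1) is -4.
  row2 ← row2 − (3)·row1  ⇒  L[2][1]=3, U row2=(0, 0, -3)

U[2][2] = -3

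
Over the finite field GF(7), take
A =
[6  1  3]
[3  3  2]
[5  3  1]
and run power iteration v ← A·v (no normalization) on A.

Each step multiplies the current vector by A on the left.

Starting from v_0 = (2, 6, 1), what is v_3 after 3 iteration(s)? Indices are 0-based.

v_0 = (2, 6, 1).
v_1 = A·v_0 = (0, 5, 1).
v_2 = A·v_1 = (1, 3, 2).
v_3 = A·v_2 = (1, 2, 2).

v_3 = (1, 2, 2)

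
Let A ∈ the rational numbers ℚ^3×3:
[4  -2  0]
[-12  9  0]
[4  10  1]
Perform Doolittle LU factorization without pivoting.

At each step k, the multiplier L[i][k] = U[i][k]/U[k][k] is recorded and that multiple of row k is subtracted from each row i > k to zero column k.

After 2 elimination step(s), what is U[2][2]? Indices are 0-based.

U[2][2] = 1

k=0: U[0][0]=4
  eliminate (1,0): mult=-3, new row 1: (0, 3, 0); set L[1][0]=-3
  eliminate (2,0): mult=1, new row 2: (0, 12, 1); set L[2][0]=1
k=1: U[1][1]=3
  eliminate (2,1): mult=4, new row 2: (0, 0, 1); set L[2][1]=4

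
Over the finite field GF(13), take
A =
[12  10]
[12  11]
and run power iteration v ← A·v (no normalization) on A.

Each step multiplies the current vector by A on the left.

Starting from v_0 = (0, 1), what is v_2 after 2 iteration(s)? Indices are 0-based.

v_2 = (9, 7)

v_0 = (0, 1).
v_1 = A·v_0 = (10, 11).
v_2 = A·v_1 = (9, 7).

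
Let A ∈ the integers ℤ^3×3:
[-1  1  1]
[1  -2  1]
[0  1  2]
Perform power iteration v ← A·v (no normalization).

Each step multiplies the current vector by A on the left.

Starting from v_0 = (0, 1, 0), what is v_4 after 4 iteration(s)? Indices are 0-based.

v_4 = (-16, 42, -2)

v_0 = (0, 1, 0).
v_1 = A·v_0 = (1, -2, 1).
v_2 = A·v_1 = (-2, 6, 0).
v_3 = A·v_2 = (8, -14, 6).
v_4 = A·v_3 = (-16, 42, -2).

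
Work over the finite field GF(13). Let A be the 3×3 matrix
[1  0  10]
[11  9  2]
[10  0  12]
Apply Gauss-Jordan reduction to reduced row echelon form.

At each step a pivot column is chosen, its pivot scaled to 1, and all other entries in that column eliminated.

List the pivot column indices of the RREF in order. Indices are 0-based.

[1] R0 /= 1  ⇒  (1, 0, 10)
     R1 -= 11·R0  ⇒  (0, 9, 9)
     R2 -= 10·R0  ⇒  (0, 0, 3)
[2] R1 /= 9  ⇒  (0, 1, 1)
[3] R2 /= 3  ⇒  (0, 0, 1)
     R0 -= 10·R2  ⇒  (1, 0, 0)
     R1 -= 1·R2  ⇒  (0, 1, 0)

pivot columns: 0, 1, 2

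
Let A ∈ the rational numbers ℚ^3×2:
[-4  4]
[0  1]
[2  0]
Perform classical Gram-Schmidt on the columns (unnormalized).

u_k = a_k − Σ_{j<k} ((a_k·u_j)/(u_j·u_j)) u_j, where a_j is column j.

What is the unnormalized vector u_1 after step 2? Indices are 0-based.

u_1 = (4/5, 1, 8/5)

Step 1: u_0 = a_0 = (-4, 0, 2).
Step 2: u_1 = a_1 − (-4/5)·u_0 = (4/5, 1, 8/5).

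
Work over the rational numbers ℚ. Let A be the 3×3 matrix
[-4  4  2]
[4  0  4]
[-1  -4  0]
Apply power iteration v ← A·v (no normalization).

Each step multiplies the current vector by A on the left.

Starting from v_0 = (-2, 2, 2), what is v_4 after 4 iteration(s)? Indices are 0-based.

v_0 = (-2, 2, 2).
v_1 = A·v_0 = (20, 0, -6).
v_2 = A·v_1 = (-92, 56, -20).
v_3 = A·v_2 = (552, -448, -132).
v_4 = A·v_3 = (-4264, 1680, 1240).

v_4 = (-4264, 1680, 1240)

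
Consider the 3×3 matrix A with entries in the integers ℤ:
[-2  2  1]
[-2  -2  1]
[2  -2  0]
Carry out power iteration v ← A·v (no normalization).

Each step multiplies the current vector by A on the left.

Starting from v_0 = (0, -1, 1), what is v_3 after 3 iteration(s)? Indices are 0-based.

v_0 = (0, -1, 1).
v_1 = A·v_0 = (-1, 3, 2).
v_2 = A·v_1 = (10, -2, -8).
v_3 = A·v_2 = (-32, -24, 24).

v_3 = (-32, -24, 24)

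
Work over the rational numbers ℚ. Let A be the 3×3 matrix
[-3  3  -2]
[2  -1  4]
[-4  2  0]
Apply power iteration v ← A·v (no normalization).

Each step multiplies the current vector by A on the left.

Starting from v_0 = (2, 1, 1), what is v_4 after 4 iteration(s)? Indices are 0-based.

v_4 = (2372, -2039, 1886)

v_0 = (2, 1, 1).
v_1 = A·v_0 = (-5, 7, -6).
v_2 = A·v_1 = (48, -41, 34).
v_3 = A·v_2 = (-335, 273, -274).
v_4 = A·v_3 = (2372, -2039, 1886).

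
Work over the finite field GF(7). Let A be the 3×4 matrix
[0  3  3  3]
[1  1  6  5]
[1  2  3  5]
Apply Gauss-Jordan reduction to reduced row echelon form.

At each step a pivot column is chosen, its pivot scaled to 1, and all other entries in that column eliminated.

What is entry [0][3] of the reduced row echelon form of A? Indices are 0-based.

pivot(0,0): swap R0↔R1
pivot(0,0)=1: scale R0 → (1, 1, 6, 5)
  clear (2,0): R2 −= (1)R0 → (0, 1, 4, 0)
pivot(1,1)=3: scale R1 → (0, 1, 1, 1)
  clear (0,1): R0 −= (1)R1 → (1, 0, 5, 4)
  clear (2,1): R2 −= (1)R1 → (0, 0, 3, 6)
pivot(2,2)=3: scale R2 → (0, 0, 1, 2)
  clear (0,2): R0 −= (5)R2 → (1, 0, 0, 1)
  clear (1,2): R1 −= (1)R2 → (0, 1, 0, 6)

M[0][3] = 1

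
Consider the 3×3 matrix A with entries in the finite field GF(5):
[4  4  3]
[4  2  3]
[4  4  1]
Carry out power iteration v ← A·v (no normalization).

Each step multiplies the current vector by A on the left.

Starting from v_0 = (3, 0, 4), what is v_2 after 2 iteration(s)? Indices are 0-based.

v_0 = (3, 0, 4).
v_1 = A·v_0 = (4, 4, 1).
v_2 = A·v_1 = (0, 2, 3).

v_2 = (0, 2, 3)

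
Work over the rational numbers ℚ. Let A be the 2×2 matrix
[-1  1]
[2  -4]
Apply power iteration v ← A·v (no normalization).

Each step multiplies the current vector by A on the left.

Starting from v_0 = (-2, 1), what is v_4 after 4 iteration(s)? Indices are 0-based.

v_0 = (-2, 1).
v_1 = A·v_0 = (3, -8).
v_2 = A·v_1 = (-11, 38).
v_3 = A·v_2 = (49, -174).
v_4 = A·v_3 = (-223, 794).

v_4 = (-223, 794)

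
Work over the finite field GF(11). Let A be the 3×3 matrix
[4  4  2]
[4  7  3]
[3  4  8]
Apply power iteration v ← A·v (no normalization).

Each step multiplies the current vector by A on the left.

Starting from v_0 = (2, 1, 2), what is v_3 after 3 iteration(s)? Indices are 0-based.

v_0 = (2, 1, 2).
v_1 = A·v_0 = (5, 10, 4).
v_2 = A·v_1 = (2, 3, 10).
v_3 = A·v_2 = (7, 4, 10).

v_3 = (7, 4, 10)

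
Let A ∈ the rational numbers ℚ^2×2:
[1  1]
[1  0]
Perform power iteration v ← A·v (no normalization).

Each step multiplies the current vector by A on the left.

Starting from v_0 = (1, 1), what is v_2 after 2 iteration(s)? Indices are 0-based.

v_2 = (3, 2)

v_0 = (1, 1).
v_1 = A·v_0 = (2, 1).
v_2 = A·v_1 = (3, 2).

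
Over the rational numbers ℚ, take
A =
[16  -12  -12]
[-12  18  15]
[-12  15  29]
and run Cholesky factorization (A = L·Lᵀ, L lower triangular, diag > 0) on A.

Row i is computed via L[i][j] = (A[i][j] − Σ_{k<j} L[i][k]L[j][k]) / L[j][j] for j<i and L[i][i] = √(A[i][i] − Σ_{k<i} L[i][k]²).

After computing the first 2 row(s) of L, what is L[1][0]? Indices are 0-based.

L[1][0] = -3

Step 1: L[0][0] = √(16) = 4.
  L[1][0] = (-12) / L[0][0] = -3.
Step 2: L[1][1] = √(9) = 3.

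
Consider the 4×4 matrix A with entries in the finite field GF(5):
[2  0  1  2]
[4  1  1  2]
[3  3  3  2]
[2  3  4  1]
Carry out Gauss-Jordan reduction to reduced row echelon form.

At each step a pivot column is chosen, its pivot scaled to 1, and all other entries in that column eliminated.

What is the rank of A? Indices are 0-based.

rank = 3

[1] R0 /= 2  ⇒  (1, 0, 3, 1)
     R1 -= 4·R0  ⇒  (0, 1, 4, 3)
     R2 -= 3·R0  ⇒  (0, 3, 4, 4)
     R3 -= 2·R0  ⇒  (0, 3, 3, 4)
[2] R1 /= 1  ⇒  (0, 1, 4, 3)
     R2 -= 3·R1  ⇒  (0, 0, 2, 0)
     R3 -= 3·R1  ⇒  (0, 0, 1, 0)
[3] R2 /= 2  ⇒  (0, 0, 1, 0)
     R0 -= 3·R2  ⇒  (1, 0, 0, 1)
     R1 -= 4·R2  ⇒  (0, 1, 0, 3)
     R3 -= 1·R2  ⇒  (0, 0, 0, 0)
column 3 empty below row 3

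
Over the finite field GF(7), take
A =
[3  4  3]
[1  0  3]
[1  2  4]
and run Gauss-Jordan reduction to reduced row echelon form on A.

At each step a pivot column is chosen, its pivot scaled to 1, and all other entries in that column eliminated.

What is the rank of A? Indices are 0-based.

pivot(0,0)=3: scale R0 → (1, 6, 1)
  clear (1,0): R1 −= (1)R0 → (0, 1, 2)
  clear (2,0): R2 −= (1)R0 → (0, 3, 3)
pivot(1,1)=1: scale R1 → (0, 1, 2)
  clear (0,1): R0 −= (6)R1 → (1, 0, 3)
  clear (2,1): R2 −= (3)R1 → (0, 0, 4)
pivot(2,2)=4: scale R2 → (0, 0, 1)
  clear (0,2): R0 −= (3)R2 → (1, 0, 0)
  clear (1,2): R1 −= (2)R2 → (0, 1, 0)

rank = 3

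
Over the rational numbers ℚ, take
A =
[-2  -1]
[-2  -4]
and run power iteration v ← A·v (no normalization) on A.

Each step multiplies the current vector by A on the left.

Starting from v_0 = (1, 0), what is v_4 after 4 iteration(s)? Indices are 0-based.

v_0 = (1, 0).
v_1 = A·v_0 = (-2, -2).
v_2 = A·v_1 = (6, 12).
v_3 = A·v_2 = (-24, -60).
v_4 = A·v_3 = (108, 288).

v_4 = (108, 288)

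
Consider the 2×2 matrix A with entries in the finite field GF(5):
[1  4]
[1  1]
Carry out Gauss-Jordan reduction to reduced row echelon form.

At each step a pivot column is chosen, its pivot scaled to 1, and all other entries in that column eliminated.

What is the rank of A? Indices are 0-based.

[1] R0 /= 1  ⇒  (1, 4)
     R1 -= 1·R0  ⇒  (0, 2)
[2] R1 /= 2  ⇒  (0, 1)
     R0 -= 4·R1  ⇒  (1, 0)

rank = 2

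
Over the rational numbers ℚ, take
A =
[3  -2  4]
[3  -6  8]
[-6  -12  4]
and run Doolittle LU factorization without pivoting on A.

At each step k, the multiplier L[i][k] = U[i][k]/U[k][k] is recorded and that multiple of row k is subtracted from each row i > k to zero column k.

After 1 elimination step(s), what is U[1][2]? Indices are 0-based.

U[1][2] = 4

k=0: U[0][0]=3
  eliminate (1,0): mult=1, new row 1: (0, -4, 4); set L[1][0]=1
  eliminate (2,0): mult=-2, new row 2: (0, -16, 12); set L[2][0]=-2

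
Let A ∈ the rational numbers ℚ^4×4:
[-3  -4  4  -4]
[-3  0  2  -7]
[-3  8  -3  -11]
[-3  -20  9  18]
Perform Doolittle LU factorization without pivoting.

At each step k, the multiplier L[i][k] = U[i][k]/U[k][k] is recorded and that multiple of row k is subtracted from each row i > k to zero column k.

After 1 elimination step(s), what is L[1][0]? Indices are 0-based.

L[1][0] = 1

[col 0] pivot -3
  R1 -= 1*R0 → (0, 4, -2, -3)  (L[1][0] := 1)
  R2 -= 1*R0 → (0, 12, -7, -7)  (L[2][0] := 1)
  R3 -= 1*R0 → (0, -16, 5, 22)  (L[3][0] := 1)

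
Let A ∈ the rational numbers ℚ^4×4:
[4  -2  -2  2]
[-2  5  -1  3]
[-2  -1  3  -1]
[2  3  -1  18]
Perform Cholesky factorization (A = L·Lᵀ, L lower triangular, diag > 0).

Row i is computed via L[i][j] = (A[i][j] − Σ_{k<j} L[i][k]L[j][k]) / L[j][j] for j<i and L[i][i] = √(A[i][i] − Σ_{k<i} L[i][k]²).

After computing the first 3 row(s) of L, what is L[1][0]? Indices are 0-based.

Step 1: L[0][0] = √(4) = 2.
  L[1][0] = (-2) / L[0][0] = -1.
Step 2: L[1][1] = √(4) = 2.
  L[2][0] = (-2) / L[0][0] = -1.
  L[2][1] = (-2) / L[1][1] = -1.
Step 3: L[2][2] = √(1) = 1.

L[1][0] = -1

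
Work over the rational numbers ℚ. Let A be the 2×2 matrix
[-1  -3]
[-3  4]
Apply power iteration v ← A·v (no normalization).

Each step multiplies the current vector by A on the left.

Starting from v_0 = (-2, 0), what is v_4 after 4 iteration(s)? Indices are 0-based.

v_0 = (-2, 0).
v_1 = A·v_0 = (2, 6).
v_2 = A·v_1 = (-20, 18).
v_3 = A·v_2 = (-34, 132).
v_4 = A·v_3 = (-362, 630).

v_4 = (-362, 630)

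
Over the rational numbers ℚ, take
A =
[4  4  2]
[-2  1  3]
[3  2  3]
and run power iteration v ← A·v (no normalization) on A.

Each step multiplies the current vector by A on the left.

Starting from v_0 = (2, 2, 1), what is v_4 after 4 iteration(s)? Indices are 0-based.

v_0 = (2, 2, 1).
v_1 = A·v_0 = (18, 1, 13).
v_2 = A·v_1 = (102, 4, 95).
v_3 = A·v_2 = (614, 85, 599).
v_4 = A·v_3 = (3994, 654, 3809).

v_4 = (3994, 654, 3809)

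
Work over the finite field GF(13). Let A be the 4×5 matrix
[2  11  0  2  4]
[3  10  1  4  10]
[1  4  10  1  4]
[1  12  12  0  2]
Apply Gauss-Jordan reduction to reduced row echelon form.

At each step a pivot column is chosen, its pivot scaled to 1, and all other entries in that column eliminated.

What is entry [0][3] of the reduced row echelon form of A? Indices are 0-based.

pivot(0,0)=2: scale R0 → (1, 12, 0, 1, 2)
  clear (1,0): R1 −= (3)R0 → (0, 0, 1, 1, 4)
  clear (2,0): R2 −= (1)R0 → (0, 5, 10, 0, 2)
  clear (3,0): R3 −= (1)R0 → (0, 0, 12, 12, 0)
pivot(1,1): swap R1↔R2
pivot(1,1)=5: scale R1 → (0, 1, 2, 0, 3)
  clear (0,1): R0 −= (12)R1 → (1, 0, 2, 1, 5)
pivot(2,2)=1: scale R2 → (0, 0, 1, 1, 4)
  clear (0,2): R0 −= (2)R2 → (1, 0, 0, 12, 10)
  clear (1,2): R1 −= (2)R2 → (0, 1, 0, 11, 8)
  clear (3,2): R3 −= (12)R2 → (0, 0, 0, 0, 4)
col 3: no nonzero at/below row 3; advance.
pivot(3,4)=4: scale R3 → (0, 0, 0, 0, 1)
  clear (0,4): R0 −= (10)R3 → (1, 0, 0, 12, 0)
  clear (1,4): R1 −= (8)R3 → (0, 1, 0, 11, 0)
  clear (2,4): R2 −= (4)R3 → (0, 0, 1, 1, 0)

M[0][3] = 12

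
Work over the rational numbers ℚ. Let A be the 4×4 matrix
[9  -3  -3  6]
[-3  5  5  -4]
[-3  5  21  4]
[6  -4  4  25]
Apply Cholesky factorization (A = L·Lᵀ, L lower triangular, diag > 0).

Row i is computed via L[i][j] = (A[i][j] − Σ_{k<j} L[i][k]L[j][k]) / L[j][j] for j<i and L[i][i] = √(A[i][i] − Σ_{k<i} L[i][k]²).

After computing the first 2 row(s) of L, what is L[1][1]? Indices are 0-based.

L[1][1] = 2

Step 1: L[0][0] = √(9) = 3.
  L[1][0] = (-3) / L[0][0] = -1.
Step 2: L[1][1] = √(4) = 2.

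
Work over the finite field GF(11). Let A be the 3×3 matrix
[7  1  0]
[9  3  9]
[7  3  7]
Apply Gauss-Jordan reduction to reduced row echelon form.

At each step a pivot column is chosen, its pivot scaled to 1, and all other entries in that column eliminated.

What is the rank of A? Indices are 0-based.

[1] R0 /= 7  ⇒  (1, 8, 0)
     R1 -= 9·R0  ⇒  (0, 8, 9)
     R2 -= 7·R0  ⇒  (0, 2, 7)
[2] R1 /= 8  ⇒  (0, 1, 8)
     R0 -= 8·R1  ⇒  (1, 0, 2)
     R2 -= 2·R1  ⇒  (0, 0, 2)
[3] R2 /= 2  ⇒  (0, 0, 1)
     R0 -= 2·R2  ⇒  (1, 0, 0)
     R1 -= 8·R2  ⇒  (0, 1, 0)

rank = 3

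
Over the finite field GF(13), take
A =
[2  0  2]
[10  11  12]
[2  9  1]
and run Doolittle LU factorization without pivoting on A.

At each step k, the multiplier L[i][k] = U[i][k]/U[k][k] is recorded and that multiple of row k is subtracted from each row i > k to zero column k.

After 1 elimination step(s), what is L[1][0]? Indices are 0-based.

L[1][0] = 5

k=0: U[0][0]=2
  eliminate (1,0): mult=5, new row 1: (0, 11, 2); set L[1][0]=5
  eliminate (2,0): mult=1, new row 2: (0, 9, 12); set L[2][0]=1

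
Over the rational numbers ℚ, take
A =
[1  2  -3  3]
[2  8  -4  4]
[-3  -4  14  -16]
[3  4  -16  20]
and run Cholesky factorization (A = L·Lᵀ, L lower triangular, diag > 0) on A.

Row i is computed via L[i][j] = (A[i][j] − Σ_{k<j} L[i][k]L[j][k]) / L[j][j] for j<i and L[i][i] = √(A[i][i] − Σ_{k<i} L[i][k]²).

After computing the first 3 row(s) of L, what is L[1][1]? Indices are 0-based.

L[1][1] = 2

Step 1: L[0][0] = √(1) = 1.
  L[1][0] = (2) / L[0][0] = 2.
Step 2: L[1][1] = √(4) = 2.
  L[2][0] = (-3) / L[0][0] = -3.
  L[2][1] = (2) / L[1][1] = 1.
Step 3: L[2][2] = √(4) = 2.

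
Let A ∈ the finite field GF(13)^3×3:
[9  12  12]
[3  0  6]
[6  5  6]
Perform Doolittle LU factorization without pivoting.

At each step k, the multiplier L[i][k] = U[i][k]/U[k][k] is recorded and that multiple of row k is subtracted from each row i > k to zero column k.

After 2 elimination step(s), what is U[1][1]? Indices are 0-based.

U[1][1] = 9

Step 1: pivot at (0,0) is 9.
  row1 ← row1 − (9)·row0  ⇒  L[1][0]=9, U row1=(0, 9, 2)
  row2 ← row2 − (5)·row0  ⇒  L[2][0]=5, U row2=(0, 10, 11)
Step 2: pivot at (1,1) is 9.
  row2 ← row2 − (4)·row1  ⇒  L[2][1]=4, U row2=(0, 0, 3)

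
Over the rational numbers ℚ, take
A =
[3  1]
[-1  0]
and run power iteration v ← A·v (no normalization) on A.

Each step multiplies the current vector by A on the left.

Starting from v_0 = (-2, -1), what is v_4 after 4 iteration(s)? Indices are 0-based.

v_4 = (-131, 50)

v_0 = (-2, -1).
v_1 = A·v_0 = (-7, 2).
v_2 = A·v_1 = (-19, 7).
v_3 = A·v_2 = (-50, 19).
v_4 = A·v_3 = (-131, 50).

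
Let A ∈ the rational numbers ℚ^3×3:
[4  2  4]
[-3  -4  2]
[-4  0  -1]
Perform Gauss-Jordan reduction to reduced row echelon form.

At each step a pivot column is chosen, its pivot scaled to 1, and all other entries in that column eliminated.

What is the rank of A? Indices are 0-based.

rank = 3

[1] R0 /= 4  ⇒  (1, 1/2, 1)
     R1 -= -3·R0  ⇒  (0, -5/2, 5)
     R2 -= -4·R0  ⇒  (0, 2, 3)
[2] R1 /= -5/2  ⇒  (0, 1, -2)
     R0 -= 1/2·R1  ⇒  (1, 0, 2)
     R2 -= 2·R1  ⇒  (0, 0, 7)
[3] R2 /= 7  ⇒  (0, 0, 1)
     R0 -= 2·R2  ⇒  (1, 0, 0)
     R1 -= -2·R2  ⇒  (0, 1, 0)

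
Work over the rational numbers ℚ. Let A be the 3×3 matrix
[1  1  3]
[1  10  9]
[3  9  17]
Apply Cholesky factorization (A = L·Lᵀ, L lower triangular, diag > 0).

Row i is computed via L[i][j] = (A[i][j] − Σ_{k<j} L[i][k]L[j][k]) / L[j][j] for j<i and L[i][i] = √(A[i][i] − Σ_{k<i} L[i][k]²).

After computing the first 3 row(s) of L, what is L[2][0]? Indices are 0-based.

L[2][0] = 3

Step 1: L[0][0] = √(1) = 1.
  L[1][0] = (1) / L[0][0] = 1.
Step 2: L[1][1] = √(9) = 3.
  L[2][0] = (3) / L[0][0] = 3.
  L[2][1] = (6) / L[1][1] = 2.
Step 3: L[2][2] = √(4) = 2.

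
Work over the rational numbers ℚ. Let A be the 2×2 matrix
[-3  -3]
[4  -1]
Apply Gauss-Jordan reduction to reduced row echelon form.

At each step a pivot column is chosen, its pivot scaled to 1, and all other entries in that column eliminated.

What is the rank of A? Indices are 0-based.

step 1: normalize row 0 (÷-3) = (1, 1)
  row 1: subtract 4×row0 = (0, -5)
step 2: normalize row 1 (÷-5) = (0, 1)
  row 0: subtract 1×row1 = (1, 0)

rank = 2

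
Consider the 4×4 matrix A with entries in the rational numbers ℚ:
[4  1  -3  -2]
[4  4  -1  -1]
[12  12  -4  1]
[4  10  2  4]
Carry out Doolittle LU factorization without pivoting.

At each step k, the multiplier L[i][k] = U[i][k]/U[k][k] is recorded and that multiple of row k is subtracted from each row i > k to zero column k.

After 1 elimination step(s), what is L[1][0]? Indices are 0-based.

k=0: U[0][0]=4
  eliminate (1,0): mult=1, new row 1: (0, 3, 2, 1); set L[1][0]=1
  eliminate (2,0): mult=3, new row 2: (0, 9, 5, 7); set L[2][0]=3
  eliminate (3,0): mult=1, new row 3: (0, 9, 5, 6); set L[3][0]=1

L[1][0] = 1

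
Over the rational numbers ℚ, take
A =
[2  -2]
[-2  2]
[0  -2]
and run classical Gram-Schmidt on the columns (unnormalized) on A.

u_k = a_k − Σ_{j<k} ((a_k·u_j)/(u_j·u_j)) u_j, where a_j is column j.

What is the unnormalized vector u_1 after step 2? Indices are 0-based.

u_1 = (0, 0, -2)

Step 1: u_0 = a_0 = (2, -2, 0).
Step 2: u_1 = a_1 − (-1)·u_0 = (0, 0, -2).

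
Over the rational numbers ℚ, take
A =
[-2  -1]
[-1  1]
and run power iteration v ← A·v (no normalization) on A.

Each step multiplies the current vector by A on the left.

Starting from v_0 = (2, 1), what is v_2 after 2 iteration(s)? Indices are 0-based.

v_0 = (2, 1).
v_1 = A·v_0 = (-5, -1).
v_2 = A·v_1 = (11, 4).

v_2 = (11, 4)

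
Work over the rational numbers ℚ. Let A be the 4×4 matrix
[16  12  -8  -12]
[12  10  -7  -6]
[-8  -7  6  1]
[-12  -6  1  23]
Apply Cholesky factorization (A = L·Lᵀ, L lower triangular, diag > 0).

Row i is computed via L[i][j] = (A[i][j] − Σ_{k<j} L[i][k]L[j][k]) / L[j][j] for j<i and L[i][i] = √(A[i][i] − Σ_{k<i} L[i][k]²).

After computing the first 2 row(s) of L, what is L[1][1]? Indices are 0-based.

L[1][1] = 1

Step 1: L[0][0] = √(16) = 4.
  L[1][0] = (12) / L[0][0] = 3.
Step 2: L[1][1] = √(1) = 1.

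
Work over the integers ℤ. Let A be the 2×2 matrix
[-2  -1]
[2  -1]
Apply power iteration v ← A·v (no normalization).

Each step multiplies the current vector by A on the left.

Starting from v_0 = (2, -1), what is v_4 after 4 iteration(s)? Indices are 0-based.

v_4 = (-31, 5)

v_0 = (2, -1).
v_1 = A·v_0 = (-3, 5).
v_2 = A·v_1 = (1, -11).
v_3 = A·v_2 = (9, 13).
v_4 = A·v_3 = (-31, 5).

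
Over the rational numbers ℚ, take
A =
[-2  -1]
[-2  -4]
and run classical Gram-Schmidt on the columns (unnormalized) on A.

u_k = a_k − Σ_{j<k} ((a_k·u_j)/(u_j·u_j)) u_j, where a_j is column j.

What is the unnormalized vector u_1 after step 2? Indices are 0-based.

u_1 = (3/2, -3/2)

Step 1: u_0 = a_0 = (-2, -2).
Step 2: u_1 = a_1 − (5/4)·u_0 = (3/2, -3/2).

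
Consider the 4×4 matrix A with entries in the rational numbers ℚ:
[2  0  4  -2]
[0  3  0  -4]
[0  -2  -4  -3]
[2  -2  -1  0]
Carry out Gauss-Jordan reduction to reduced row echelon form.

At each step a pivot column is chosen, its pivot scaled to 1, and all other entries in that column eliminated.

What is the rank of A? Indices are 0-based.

[1] R0 /= 2  ⇒  (1, 0, 2, -1)
     R3 -= 2·R0  ⇒  (0, -2, -5, 2)
[2] R1 /= 3  ⇒  (0, 1, 0, -4/3)
     R2 -= -2·R1  ⇒  (0, 0, -4, -17/3)
     R3 -= -2·R1  ⇒  (0, 0, -5, -2/3)
[3] R2 /= -4  ⇒  (0, 0, 1, 17/12)
     R0 -= 2·R2  ⇒  (1, 0, 0, -23/6)
     R3 -= -5·R2  ⇒  (0, 0, 0, 77/12)
[4] R3 /= 77/12  ⇒  (0, 0, 0, 1)
     R0 -= -23/6·R3  ⇒  (1, 0, 0, 0)
     R1 -= -4/3·R3  ⇒  (0, 1, 0, 0)
     R2 -= 17/12·R3  ⇒  (0, 0, 1, 0)

rank = 4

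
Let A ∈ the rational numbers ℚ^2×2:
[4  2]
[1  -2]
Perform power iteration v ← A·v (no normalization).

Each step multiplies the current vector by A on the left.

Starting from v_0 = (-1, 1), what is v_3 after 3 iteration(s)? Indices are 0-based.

v_0 = (-1, 1).
v_1 = A·v_0 = (-2, -3).
v_2 = A·v_1 = (-14, 4).
v_3 = A·v_2 = (-48, -22).

v_3 = (-48, -22)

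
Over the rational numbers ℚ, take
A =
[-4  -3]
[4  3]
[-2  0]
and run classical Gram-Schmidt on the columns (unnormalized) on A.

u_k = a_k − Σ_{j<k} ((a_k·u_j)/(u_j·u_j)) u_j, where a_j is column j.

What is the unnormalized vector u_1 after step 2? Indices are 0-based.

u_1 = (-1/3, 1/3, 4/3)

Step 1: u_0 = a_0 = (-4, 4, -2).
Step 2: u_1 = a_1 − (2/3)·u_0 = (-1/3, 1/3, 4/3).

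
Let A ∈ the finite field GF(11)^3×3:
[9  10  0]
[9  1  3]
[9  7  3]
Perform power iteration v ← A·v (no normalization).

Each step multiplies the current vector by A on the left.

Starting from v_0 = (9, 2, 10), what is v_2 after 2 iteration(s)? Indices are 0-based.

v_2 = (4, 0, 7)

v_0 = (9, 2, 10).
v_1 = A·v_0 = (2, 3, 4).
v_2 = A·v_1 = (4, 0, 7).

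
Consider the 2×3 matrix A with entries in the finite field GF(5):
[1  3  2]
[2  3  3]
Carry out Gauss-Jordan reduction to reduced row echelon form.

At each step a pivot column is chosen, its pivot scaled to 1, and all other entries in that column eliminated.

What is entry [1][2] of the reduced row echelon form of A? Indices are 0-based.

M[1][2] = 2

[1] R0 /= 1  ⇒  (1, 3, 2)
     R1 -= 2·R0  ⇒  (0, 2, 4)
[2] R1 /= 2  ⇒  (0, 1, 2)
     R0 -= 3·R1  ⇒  (1, 0, 1)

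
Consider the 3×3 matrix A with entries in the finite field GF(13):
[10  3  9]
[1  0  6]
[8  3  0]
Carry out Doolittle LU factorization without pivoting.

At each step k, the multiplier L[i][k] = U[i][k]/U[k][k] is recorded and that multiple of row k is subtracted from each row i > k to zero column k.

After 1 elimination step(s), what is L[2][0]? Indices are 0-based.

k=0: U[0][0]=10
  eliminate (1,0): mult=4, new row 1: (0, 1, 9); set L[1][0]=4
  eliminate (2,0): mult=6, new row 2: (0, 11, 11); set L[2][0]=6

L[2][0] = 6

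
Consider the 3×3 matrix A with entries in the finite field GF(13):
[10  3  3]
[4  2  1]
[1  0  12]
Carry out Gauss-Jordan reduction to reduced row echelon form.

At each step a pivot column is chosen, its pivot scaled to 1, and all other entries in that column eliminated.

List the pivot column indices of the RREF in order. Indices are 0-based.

pivot(0,0)=10: scale R0 → (1, 12, 12)
  clear (1,0): R1 −= (4)R0 → (0, 6, 5)
  clear (2,0): R2 −= (1)R0 → (0, 1, 0)
pivot(1,1)=6: scale R1 → (0, 1, 3)
  clear (0,1): R0 −= (12)R1 → (1, 0, 2)
  clear (2,1): R2 −= (1)R1 → (0, 0, 10)
pivot(2,2)=10: scale R2 → (0, 0, 1)
  clear (0,2): R0 −= (2)R2 → (1, 0, 0)
  clear (1,2): R1 −= (3)R2 → (0, 1, 0)

pivot columns: 0, 1, 2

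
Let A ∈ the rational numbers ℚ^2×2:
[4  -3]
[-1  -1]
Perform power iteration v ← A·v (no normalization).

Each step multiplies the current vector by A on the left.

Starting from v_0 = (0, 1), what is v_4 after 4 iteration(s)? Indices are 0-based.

v_4 = (-207, 43)

v_0 = (0, 1).
v_1 = A·v_0 = (-3, -1).
v_2 = A·v_1 = (-9, 4).
v_3 = A·v_2 = (-48, 5).
v_4 = A·v_3 = (-207, 43).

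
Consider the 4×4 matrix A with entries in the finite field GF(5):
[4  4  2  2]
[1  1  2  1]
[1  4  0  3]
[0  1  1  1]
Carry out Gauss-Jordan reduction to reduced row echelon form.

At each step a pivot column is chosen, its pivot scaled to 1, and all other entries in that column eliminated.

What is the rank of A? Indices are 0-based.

[1] R0 /= 4  ⇒  (1, 1, 3, 3)
     R1 -= 1·R0  ⇒  (0, 0, 4, 3)
     R2 -= 1·R0  ⇒  (0, 3, 2, 0)
[2] R1 <-> R2
[2] R1 /= 3  ⇒  (0, 1, 4, 0)
     R0 -= 1·R1  ⇒  (1, 0, 4, 3)
     R3 -= 1·R1  ⇒  (0, 0, 2, 1)
[3] R2 /= 4  ⇒  (0, 0, 1, 2)
     R0 -= 4·R2  ⇒  (1, 0, 0, 0)
     R1 -= 4·R2  ⇒  (0, 1, 0, 2)
     R3 -= 2·R2  ⇒  (0, 0, 0, 2)
[4] R3 /= 2  ⇒  (0, 0, 0, 1)
     R1 -= 2·R3  ⇒  (0, 1, 0, 0)
     R2 -= 2·R3  ⇒  (0, 0, 1, 0)

rank = 4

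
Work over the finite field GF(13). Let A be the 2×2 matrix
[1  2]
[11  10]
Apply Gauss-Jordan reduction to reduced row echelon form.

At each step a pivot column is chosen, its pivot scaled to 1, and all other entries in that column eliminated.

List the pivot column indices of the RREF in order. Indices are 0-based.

[1] R0 /= 1  ⇒  (1, 2)
     R1 -= 11·R0  ⇒  (0, 1)
[2] R1 /= 1  ⇒  (0, 1)
     R0 -= 2·R1  ⇒  (1, 0)

pivot columns: 0, 1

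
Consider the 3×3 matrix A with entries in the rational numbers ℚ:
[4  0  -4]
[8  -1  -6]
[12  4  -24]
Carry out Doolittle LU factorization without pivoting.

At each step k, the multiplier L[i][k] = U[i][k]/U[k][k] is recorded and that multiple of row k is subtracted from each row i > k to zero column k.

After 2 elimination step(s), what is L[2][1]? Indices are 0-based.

Step 1: pivot at (0,0) is 4.
  row1 ← row1 − (2)·row0  ⇒  L[1][0]=2, U row1=(0, -1, 2)
  row2 ← row2 − (3)·row0  ⇒  L[2][0]=3, U row2=(0, 4, -12)
Step 2: pivot at (1,1) is -1.
  row2 ← row2 − (-4)·row1  ⇒  L[2][1]=-4, U row2=(0, 0, -4)

L[2][1] = -4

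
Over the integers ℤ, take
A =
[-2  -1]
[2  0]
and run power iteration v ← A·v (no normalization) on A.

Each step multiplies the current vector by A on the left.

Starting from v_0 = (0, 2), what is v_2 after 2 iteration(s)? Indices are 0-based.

v_2 = (4, -4)

v_0 = (0, 2).
v_1 = A·v_0 = (-2, 0).
v_2 = A·v_1 = (4, -4).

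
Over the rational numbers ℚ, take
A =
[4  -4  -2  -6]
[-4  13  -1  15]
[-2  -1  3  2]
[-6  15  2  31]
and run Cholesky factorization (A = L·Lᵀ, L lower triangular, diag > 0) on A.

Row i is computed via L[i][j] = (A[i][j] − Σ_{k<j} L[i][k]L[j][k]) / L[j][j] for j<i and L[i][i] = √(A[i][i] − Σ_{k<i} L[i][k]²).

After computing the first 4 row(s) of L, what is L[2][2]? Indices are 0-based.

L[2][2] = 1

Step 1: L[0][0] = √(4) = 2.
  L[1][0] = (-4) / L[0][0] = -2.
Step 2: L[1][1] = √(9) = 3.
  L[2][0] = (-2) / L[0][0] = -1.
  L[2][1] = (-3) / L[1][1] = -1.
Step 3: L[2][2] = √(1) = 1.
  L[3][0] = (-6) / L[0][0] = -3.
  L[3][1] = (9) / L[1][1] = 3.
  L[3][2] = (2) / L[2][2] = 2.
Step 4: L[3][3] = √(9) = 3.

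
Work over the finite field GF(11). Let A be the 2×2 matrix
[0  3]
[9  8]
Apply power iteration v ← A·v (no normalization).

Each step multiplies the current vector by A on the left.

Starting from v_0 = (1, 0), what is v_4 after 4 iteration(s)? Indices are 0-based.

v_4 = (4, 4)

v_0 = (1, 0).
v_1 = A·v_0 = (0, 9).
v_2 = A·v_1 = (5, 6).
v_3 = A·v_2 = (7, 5).
v_4 = A·v_3 = (4, 4).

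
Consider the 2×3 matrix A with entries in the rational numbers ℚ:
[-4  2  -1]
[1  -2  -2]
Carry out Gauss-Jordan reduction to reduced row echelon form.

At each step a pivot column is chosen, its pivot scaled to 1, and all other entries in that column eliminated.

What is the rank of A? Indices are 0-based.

[1] R0 /= -4  ⇒  (1, -1/2, 1/4)
     R1 -= 1·R0  ⇒  (0, -3/2, -9/4)
[2] R1 /= -3/2  ⇒  (0, 1, 3/2)
     R0 -= -1/2·R1  ⇒  (1, 0, 1)

rank = 2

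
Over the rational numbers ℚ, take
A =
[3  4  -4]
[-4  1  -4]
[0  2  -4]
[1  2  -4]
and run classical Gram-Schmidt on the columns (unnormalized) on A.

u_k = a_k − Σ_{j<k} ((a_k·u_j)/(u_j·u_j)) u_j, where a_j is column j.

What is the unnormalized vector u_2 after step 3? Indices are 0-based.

u_2 = (232/275, 8/25, -164/275, -344/275)

Step 1: u_0 = a_0 = (3, -4, 0, 1).
Step 2: u_1 = a_1 − (5/13)·u_0 = (37/13, 33/13, 2, 21/13).
Step 3: u_2 = a_2 − (0)·u_0 − (-468/275)·u_1 = (232/275, 8/25, -164/275, -344/275).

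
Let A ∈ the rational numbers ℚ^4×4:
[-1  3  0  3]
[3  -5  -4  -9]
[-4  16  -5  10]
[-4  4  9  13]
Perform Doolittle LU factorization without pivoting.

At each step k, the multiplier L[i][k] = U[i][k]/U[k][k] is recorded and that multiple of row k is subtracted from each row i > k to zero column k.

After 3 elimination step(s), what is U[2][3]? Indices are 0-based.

U[2][3] = -2

[col 0] pivot -1
  R1 -= -3*R0 → (0, 4, -4, 0)  (L[1][0] := -3)
  R2 -= 4*R0 → (0, 4, -5, -2)  (L[2][0] := 4)
  R3 -= 4*R0 → (0, -8, 9, 1)  (L[3][0] := 4)
[col 1] pivot 4
  R2 -= 1*R1 → (0, 0, -1, -2)  (L[2][1] := 1)
  R3 -= -2*R1 → (0, 0, 1, 1)  (L[3][1] := -2)
[col 2] pivot -1
  R3 -= -1*R2 → (0, 0, 0, -1)  (L[3][2] := -1)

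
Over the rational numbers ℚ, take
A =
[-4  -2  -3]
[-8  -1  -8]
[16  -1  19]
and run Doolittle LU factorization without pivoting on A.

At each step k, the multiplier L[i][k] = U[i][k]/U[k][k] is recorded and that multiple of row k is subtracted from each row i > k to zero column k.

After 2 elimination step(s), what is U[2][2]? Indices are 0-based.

U[2][2] = 1

k=0: U[0][0]=-4
  eliminate (1,0): mult=2, new row 1: (0, 3, -2); set L[1][0]=2
  eliminate (2,0): mult=-4, new row 2: (0, -9, 7); set L[2][0]=-4
k=1: U[1][1]=3
  eliminate (2,1): mult=-3, new row 2: (0, 0, 1); set L[2][1]=-3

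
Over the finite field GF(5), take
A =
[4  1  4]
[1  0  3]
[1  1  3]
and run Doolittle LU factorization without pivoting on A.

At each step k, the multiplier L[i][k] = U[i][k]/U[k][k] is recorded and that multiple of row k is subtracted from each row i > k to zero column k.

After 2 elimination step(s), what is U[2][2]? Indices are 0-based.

U[2][2] = 3

[col 0] pivot 4
  R1 -= 4*R0 → (0, 1, 2)  (L[1][0] := 4)
  R2 -= 4*R0 → (0, 2, 2)  (L[2][0] := 4)
[col 1] pivot 1
  R2 -= 2*R1 → (0, 0, 3)  (L[2][1] := 2)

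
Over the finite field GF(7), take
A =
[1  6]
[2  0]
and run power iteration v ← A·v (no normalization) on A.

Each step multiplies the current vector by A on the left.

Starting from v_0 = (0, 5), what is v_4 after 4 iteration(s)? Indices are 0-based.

v_0 = (0, 5).
v_1 = A·v_0 = (2, 0).
v_2 = A·v_1 = (2, 4).
v_3 = A·v_2 = (5, 4).
v_4 = A·v_3 = (1, 3).

v_4 = (1, 3)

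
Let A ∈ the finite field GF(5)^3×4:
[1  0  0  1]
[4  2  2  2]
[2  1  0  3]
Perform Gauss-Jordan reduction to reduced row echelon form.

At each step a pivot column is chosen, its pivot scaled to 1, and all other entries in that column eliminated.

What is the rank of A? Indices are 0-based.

pivot(0,0)=1: scale R0 → (1, 0, 0, 1)
  clear (1,0): R1 −= (4)R0 → (0, 2, 2, 3)
  clear (2,0): R2 −= (2)R0 → (0, 1, 0, 1)
pivot(1,1)=2: scale R1 → (0, 1, 1, 4)
  clear (2,1): R2 −= (1)R1 → (0, 0, 4, 2)
pivot(2,2)=4: scale R2 → (0, 0, 1, 3)
  clear (1,2): R1 −= (1)R2 → (0, 1, 0, 1)

rank = 3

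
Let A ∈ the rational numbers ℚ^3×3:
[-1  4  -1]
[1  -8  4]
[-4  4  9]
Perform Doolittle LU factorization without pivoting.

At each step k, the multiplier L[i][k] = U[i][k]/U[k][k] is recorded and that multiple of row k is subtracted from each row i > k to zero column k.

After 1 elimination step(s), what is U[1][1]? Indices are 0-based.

U[1][1] = -4

k=0: U[0][0]=-1
  eliminate (1,0): mult=-1, new row 1: (0, -4, 3); set L[1][0]=-1
  eliminate (2,0): mult=4, new row 2: (0, -12, 13); set L[2][0]=4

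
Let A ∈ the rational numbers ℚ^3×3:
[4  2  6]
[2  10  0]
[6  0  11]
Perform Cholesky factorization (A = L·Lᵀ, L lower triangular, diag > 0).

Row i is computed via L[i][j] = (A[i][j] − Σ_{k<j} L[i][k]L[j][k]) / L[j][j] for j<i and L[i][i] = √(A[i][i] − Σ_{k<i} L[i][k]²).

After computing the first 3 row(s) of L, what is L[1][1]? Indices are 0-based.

L[1][1] = 3

Step 1: L[0][0] = √(4) = 2.
  L[1][0] = (2) / L[0][0] = 1.
Step 2: L[1][1] = √(9) = 3.
  L[2][0] = (6) / L[0][0] = 3.
  L[2][1] = (-3) / L[1][1] = -1.
Step 3: L[2][2] = √(1) = 1.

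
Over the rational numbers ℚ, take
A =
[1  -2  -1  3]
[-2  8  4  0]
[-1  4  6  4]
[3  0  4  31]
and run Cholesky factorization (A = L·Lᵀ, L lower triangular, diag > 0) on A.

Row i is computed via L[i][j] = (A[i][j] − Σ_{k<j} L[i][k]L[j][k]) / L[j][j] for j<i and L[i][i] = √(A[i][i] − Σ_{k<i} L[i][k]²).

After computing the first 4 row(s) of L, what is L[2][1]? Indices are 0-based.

Step 1: L[0][0] = √(1) = 1.
  L[1][0] = (-2) / L[0][0] = -2.
Step 2: L[1][1] = √(4) = 2.
  L[2][0] = (-1) / L[0][0] = -1.
  L[2][1] = (2) / L[1][1] = 1.
Step 3: L[2][2] = √(4) = 2.
  L[3][0] = (3) / L[0][0] = 3.
  L[3][1] = (6) / L[1][1] = 3.
  L[3][2] = (4) / L[2][2] = 2.
Step 4: L[3][3] = √(9) = 3.

L[2][1] = 1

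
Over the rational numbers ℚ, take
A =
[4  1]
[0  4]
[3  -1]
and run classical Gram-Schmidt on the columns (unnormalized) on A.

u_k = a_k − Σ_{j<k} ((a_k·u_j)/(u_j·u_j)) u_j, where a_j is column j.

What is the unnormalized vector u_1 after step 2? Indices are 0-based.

Step 1: u_0 = a_0 = (4, 0, 3).
Step 2: u_1 = a_1 − (1/25)·u_0 = (21/25, 4, -28/25).

u_1 = (21/25, 4, -28/25)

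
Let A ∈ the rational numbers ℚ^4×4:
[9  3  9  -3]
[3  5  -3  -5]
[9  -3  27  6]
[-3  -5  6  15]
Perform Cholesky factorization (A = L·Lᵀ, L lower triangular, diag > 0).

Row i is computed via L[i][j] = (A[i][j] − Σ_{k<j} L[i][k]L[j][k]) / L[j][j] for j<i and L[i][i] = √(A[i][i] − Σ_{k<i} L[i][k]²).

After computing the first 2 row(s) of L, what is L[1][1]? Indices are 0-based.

L[1][1] = 2

Step 1: L[0][0] = √(9) = 3.
  L[1][0] = (3) / L[0][0] = 1.
Step 2: L[1][1] = √(4) = 2.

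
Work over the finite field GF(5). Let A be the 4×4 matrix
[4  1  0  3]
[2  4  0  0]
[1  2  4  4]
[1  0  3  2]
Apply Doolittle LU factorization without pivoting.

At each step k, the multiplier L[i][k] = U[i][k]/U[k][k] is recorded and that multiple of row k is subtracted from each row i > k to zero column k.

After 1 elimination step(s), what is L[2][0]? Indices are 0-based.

k=0: U[0][0]=4
  eliminate (1,0): mult=3, new row 1: (0, 1, 0, 1); set L[1][0]=3
  eliminate (2,0): mult=4, new row 2: (0, 3, 4, 2); set L[2][0]=4
  eliminate (3,0): mult=4, new row 3: (0, 1, 3, 0); set L[3][0]=4

L[2][0] = 4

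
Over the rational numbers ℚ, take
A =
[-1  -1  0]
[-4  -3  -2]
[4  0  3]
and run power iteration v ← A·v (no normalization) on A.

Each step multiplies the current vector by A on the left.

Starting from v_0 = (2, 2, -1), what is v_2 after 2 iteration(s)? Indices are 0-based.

v_2 = (16, 42, -1)

v_0 = (2, 2, -1).
v_1 = A·v_0 = (-4, -12, 5).
v_2 = A·v_1 = (16, 42, -1).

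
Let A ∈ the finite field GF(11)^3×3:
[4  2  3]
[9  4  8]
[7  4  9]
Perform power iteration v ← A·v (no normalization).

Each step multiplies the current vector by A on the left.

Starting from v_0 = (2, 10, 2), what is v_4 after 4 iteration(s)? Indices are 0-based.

v_0 = (2, 10, 2).
v_1 = A·v_0 = (1, 8, 6).
v_2 = A·v_1 = (5, 1, 5).
v_3 = A·v_2 = (4, 1, 7).
v_4 = A·v_3 = (6, 8, 7).

v_4 = (6, 8, 7)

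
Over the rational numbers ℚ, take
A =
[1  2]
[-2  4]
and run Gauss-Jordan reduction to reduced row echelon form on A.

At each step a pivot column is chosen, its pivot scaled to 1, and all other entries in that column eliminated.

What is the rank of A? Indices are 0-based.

rank = 2

step 1: normalize row 0 (÷1) = (1, 2)
  row 1: subtract -2×row0 = (0, 8)
step 2: normalize row 1 (÷8) = (0, 1)
  row 0: subtract 2×row1 = (1, 0)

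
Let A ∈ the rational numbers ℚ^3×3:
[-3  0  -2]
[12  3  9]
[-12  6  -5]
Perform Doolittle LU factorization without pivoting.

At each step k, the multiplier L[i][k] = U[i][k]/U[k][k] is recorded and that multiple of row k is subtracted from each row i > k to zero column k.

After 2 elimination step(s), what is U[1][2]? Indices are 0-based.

Step 1: pivot at (0,0) is -3.
  row1 ← row1 − (-4)·row0  ⇒  L[1][0]=-4, U row1=(0, 3, 1)
  row2 ← row2 − (4)·row0  ⇒  L[2][0]=4, U row2=(0, 6, 3)
Step 2: pivot at (1,1) is 3.
  row2 ← row2 − (2)·row1  ⇒  L[2][1]=2, U row2=(0, 0, 1)

U[1][2] = 1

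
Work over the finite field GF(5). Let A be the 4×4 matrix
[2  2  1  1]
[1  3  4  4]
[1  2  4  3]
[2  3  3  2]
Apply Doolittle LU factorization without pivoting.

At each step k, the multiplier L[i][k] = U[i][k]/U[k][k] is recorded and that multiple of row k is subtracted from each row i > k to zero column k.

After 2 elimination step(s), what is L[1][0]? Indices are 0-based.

L[1][0] = 3

[col 0] pivot 2
  R1 -= 3*R0 → (0, 2, 1, 1)  (L[1][0] := 3)
  R2 -= 3*R0 → (0, 1, 1, 0)  (L[2][0] := 3)
  R3 -= 1*R0 → (0, 1, 2, 1)  (L[3][0] := 1)
[col 1] pivot 2
  R2 -= 3*R1 → (0, 0, 3, 2)  (L[2][1] := 3)
  R3 -= 3*R1 → (0, 0, 4, 3)  (L[3][1] := 3)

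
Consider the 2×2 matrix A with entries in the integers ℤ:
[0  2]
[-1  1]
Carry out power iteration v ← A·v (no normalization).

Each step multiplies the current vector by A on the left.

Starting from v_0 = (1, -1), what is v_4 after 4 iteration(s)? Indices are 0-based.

v_4 = (8, 4)

v_0 = (1, -1).
v_1 = A·v_0 = (-2, -2).
v_2 = A·v_1 = (-4, 0).
v_3 = A·v_2 = (0, 4).
v_4 = A·v_3 = (8, 4).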